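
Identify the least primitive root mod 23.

φ(23) = 23 − 1 = 22 = 2 · 11.
g is a primitive root iff g^(22/q) ≢ 1 (mod 23) for each prime q ∈ {2, 11}.
g = 2: 2^11 ≡ 1 — hits 1, so not a primitive root.
g = 3: 3^11 ≡ 1 — hits 1, so not a primitive root.
g = 4: 4^11 ≡ 1 — hits 1, so not a primitive root.
g = 5: 5^11 ≡ 22; 5^2 ≡ 2 — none is 1, so 5 is a primitive root.
The smallest primitive root modulo 23 is 5.

5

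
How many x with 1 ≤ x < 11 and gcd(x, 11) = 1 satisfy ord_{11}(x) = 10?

φ(11) = 11 − 1 = 10 = 2 · 5.
Since (Z/11Z)^× is cyclic of order 10, the number of elements of order d is φ(d) when d | 10 and 0 otherwise.
10 = 2 · 5 divides 10, and φ(10) = 4.

4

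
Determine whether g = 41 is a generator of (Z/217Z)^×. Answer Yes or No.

No

217 = 7 · 31 is a product of two distinct odd primes, so (Z/217Z)^× ≅ (Z/7Z)^× × (Z/31Z)^× is not cyclic.
No primitive root modulo 217 exists; in particular 41 is not one.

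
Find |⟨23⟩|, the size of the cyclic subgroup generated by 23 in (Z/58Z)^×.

7

ord(23) | φ(58) = φ(2)·φ(29) = 1·28 = 28 = 2^2 · 7.
Divisors of 28: 1, 2, 4, 7, 14, 28.
Check 23^d mod 58 for each divisor in increasing order:
23^1 ≡ 23 (mod 58)
23^2 ≡ 7 (mod 58)
23^4 ≡ 49 (mod 58)
23^7 ≡ 1 (mod 58) ✓
So ord_58(23) = 7.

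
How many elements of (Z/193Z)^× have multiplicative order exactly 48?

16

φ(193) = 193 − 1 = 192 = 2^6 · 3.
In a cyclic group of order 192, there are φ(d) elements of order d for each divisor d of 192, and zero for non-divisors.
48 = 2^4 · 3 divides 192, and φ(48) = 16.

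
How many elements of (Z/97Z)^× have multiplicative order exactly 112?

0

φ(97) = 97 − 1 = 96 = 2^5 · 3.
(Z/97Z)^× is cyclic (|G| = 96); a cyclic group of order m has exactly φ(d) elements of each order d | m, and none otherwise.
Since 112 ∤ 96, the count is 0.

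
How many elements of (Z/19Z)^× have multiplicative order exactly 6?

φ(19) = 19 − 1 = 18 = 2 · 3^2.
Since (Z/19Z)^× is cyclic of order 18, the number of elements of order d is φ(d) when d | 18 and 0 otherwise.
6 = 2 · 3 divides 18, and φ(6) = 2.

2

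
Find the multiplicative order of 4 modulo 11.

Since 4 ∈ (Z/11Z)^×, its order divides φ(11) = 11 − 1 = 10 = 2 · 5.
Divisors of 10: 1, 2, 5, 10.
Test each divisor d:
4^1 ≡ 4 (mod 11)
4^2 ≡ 5 (mod 11)
4^5 ≡ 1 (mod 11) ✓
The smallest such exponent is 5, so the order of 4 is 5.

5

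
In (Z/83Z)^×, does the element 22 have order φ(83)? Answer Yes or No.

φ(83) = 83 − 1 = 82 = 2 · 41.
22 is a primitive root mod 83 iff 22^(φ(83)/q) ≢ 1 for every prime q | φ(83), i.e. q ∈ {2, 41}.
22^41 ≡ 82 (mod 83)  [q = 2: ≢ 1 ✓]
22^2 ≡ 69 (mod 83)  [q = 41: ≢ 1 ✓]
None equal 1, so ord_83(22) = 82: 22 is a primitive root.

Yes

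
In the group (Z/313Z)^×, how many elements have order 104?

48

φ(313) = 313 − 1 = 312 = 2^3 · 3 · 13.
(Z/313Z)^× is cyclic (|G| = 312); a cyclic group of order m has exactly φ(d) elements of each order d | m, and none otherwise.
104 = 2^3 · 13 divides 312, and φ(104) = 48.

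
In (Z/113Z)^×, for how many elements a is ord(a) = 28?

12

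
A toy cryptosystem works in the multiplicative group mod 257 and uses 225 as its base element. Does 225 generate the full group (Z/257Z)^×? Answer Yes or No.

φ(257) = 257 − 1 = 256 = 2^8.
It suffices to check that the order of 225 is not a proper divisor of 256: compute 225^(256/q) for q ∈ {2}.
225^128 ≡ 1 (mod 257)  [q = 2: ≡ 1 ✗]
The check at q = 2 fails, so 225 generates a proper subgroup.

No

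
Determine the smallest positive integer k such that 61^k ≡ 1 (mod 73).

The order of 61 must divide φ(73) = 73 − 1 = 72 = 2^3 · 3^2.
Divisors of 72: 1, 2, 3, 4, 6, 8, 9, 12, 18, 24, 36, 72.
Evaluate successive powers at the divisors of 72:
61^1 ≡ 61 (mod 73)
61^2 ≡ 71 (mod 73)
61^3 ≡ 24 (mod 73)
61^4 ≡ 4 (mod 73)
61^6 ≡ 65 (mod 73)
61^8 ≡ 16 (mod 73)
61^9 ≡ 27 (mod 73)
61^12 ≡ 64 (mod 73)
61^18 ≡ 72 (mod 73)
61^24 ≡ 8 (mod 73)
61^36 ≡ 1 (mod 73) ✓
The smallest such exponent is 36, so the order of 61 is 36.

36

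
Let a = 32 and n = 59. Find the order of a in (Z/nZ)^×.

58

The order of 32 must divide φ(59) = 59 − 1 = 58 = 2 · 29.
Divisors of 58: 1, 2, 29, 58.
Test each divisor d:
32^1 ≡ 32 (mod 59)
32^2 ≡ 21 (mod 59)
32^29 ≡ 58 (mod 59)
32^58 ≡ 1 (mod 59) ✓
So ord_59(32) = 58.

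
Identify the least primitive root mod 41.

6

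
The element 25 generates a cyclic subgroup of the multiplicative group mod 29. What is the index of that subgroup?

4

By Lagrange's theorem, ord_29(25) divides φ(29) = 29 − 1 = 28 = 2^2 · 7.
Divisors of 28: 1, 2, 4, 7, 14, 28.
Test each divisor d:
25^1 ≡ 25
25^2 ≡ 16
25^4 ≡ 24
25^7 ≡ 1
So ord_29(25) = 7, hence |⟨25⟩| = 7.
[(Z/29Z)^× : ⟨25⟩] = 28/7 = 4.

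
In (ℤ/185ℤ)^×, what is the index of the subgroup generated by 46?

16

The order of 46 must divide φ(185) = φ(5·37) = (5−1)·(37−1) = 4·36 = 144 = 2^4 · 3^2.
Divisors of 144: 1, 2, 3, 4, 6, 8, 9, 12, 16, 18, 24, 36, 48, 72, 144.
Compute 46^d (mod 185) for the divisors d until we hit 1:
46^1 ≡ 46 (mod 185)
46^2 ≡ 81 (mod 185)
46^3 ≡ 26 (mod 185)
46^4 ≡ 86 (mod 185)
46^6 ≡ 121 (mod 185)
46^8 ≡ 181 (mod 185)
46^9 ≡ 1 (mod 185) ✓
So ord_185(46) = 9, hence |⟨46⟩| = 9.
The index is φ(185) / ord(46) = 144 / 9 = 16.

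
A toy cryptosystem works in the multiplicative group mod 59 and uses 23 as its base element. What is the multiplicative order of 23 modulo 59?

ord(23) | φ(59) = 59 − 1 = 58 = 2 · 29.
Divisors of 58: 1, 2, 29, 58.
Test each divisor d:
23^1 ≡ 23 (mod 59)
23^2 ≡ 57 (mod 59)
23^29 ≡ 58 (mod 59)
23^58 ≡ 1 (mod 59) ✓
The smallest such exponent is 58, so the order of 23 is 58.

58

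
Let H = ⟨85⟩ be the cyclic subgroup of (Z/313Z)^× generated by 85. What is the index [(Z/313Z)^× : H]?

4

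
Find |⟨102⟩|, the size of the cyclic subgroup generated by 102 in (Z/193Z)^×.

192

Since 102 ∈ (Z/193Z)^×, its order divides φ(193) = 193 − 1 = 192 = 2^6 · 3.
Divisors of 192: 1, 2, 3, 4, 6, 8, 12, 16, 24, 32, 48, 64, 96, 192.
Test each divisor d:
102^1 ≡ 102 (mod 193)
102^2 ≡ 175 (mod 193)
102^3 ≡ 94 (mod 193)
102^4 ≡ 131 (mod 193)
102^6 ≡ 151 (mod 193)
102^8 ≡ 177 (mod 193)
102^12 ≡ 27 (mod 193)
102^16 ≡ 63 (mod 193)
102^24 ≡ 150 (mod 193)
102^32 ≡ 109 (mod 193)
102^48 ≡ 112 (mod 193)
102^64 ≡ 108 (mod 193)
102^96 ≡ 192 (mod 193)
102^192 ≡ 1 (mod 193) ✓
So ord_193(102) = 192.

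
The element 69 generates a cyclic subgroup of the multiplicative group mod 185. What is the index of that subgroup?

4

Since 69 ∈ (Z/185Z)^×, its order divides φ(185) = φ(5·37) = (5−1)·(37−1) = 4·36 = 144 = 2^4 · 3^2.
Divisors of 144: 1, 2, 3, 4, 6, 8, 9, 12, 16, 18, 24, 36, 48, 72, 144.
Compute 69^d (mod 185) for the divisors d until we hit 1:
69^1 ≡ 69 (mod 185)
69^2 ≡ 136 (mod 185)
69^3 ≡ 134 (mod 185)
69^4 ≡ 181 (mod 185)
69^6 ≡ 11 (mod 185)
69^8 ≡ 16 (mod 185)
69^9 ≡ 179 (mod 185)
69^12 ≡ 121 (mod 185)
69^16 ≡ 71 (mod 185)
69^18 ≡ 36 (mod 185)
69^24 ≡ 26 (mod 185)
69^36 ≡ 1 (mod 185) ✓
Thus |⟨69⟩| = ord(69) = 36.
Index = |(Z/185Z)^×| / |⟨69⟩| = 144 / 36 = 4.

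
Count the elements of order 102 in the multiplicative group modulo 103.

32

φ(103) = 103 − 1 = 102 = 2 · 3 · 17.
(Z/103Z)^× is cyclic (|G| = 102); a cyclic group of order m has exactly φ(d) elements of each order d | m, and none otherwise.
102 = 2 · 3 · 17 divides 102, and φ(102) = 32.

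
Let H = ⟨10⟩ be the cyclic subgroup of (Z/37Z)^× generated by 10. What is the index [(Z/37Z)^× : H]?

12

ord(10) | φ(37) = 37 − 1 = 36 = 2^2 · 3^2.
Divisors of 36: 1, 2, 3, 4, 6, 9, 12, 18, 36.
Test each divisor d:
10^1 ≡ 10 (mod 37)
10^2 ≡ 26 (mod 37)
10^3 ≡ 1 (mod 37) ✓
So ord_37(10) = 3, hence |⟨10⟩| = 3.
Index = |(Z/37Z)^×| / |⟨10⟩| = 36 / 3 = 12.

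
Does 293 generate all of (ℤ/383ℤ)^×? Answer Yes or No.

φ(383) = 383 − 1 = 382 = 2 · 191.
293 is a primitive root mod 383 iff 293^(φ(383)/q) ≢ 1 for every prime q | φ(383), i.e. q ∈ {2, 191}.
293^191 ≡ 1 (mod 383)  [q = 2: ≡ 1 ✗]
293^2 ≡ 57 (mod 383)  [q = 191: ≢ 1 ✓]
Since 293^191 ≡ 1, the order of 293 divides 191 < 382, so 293 is not a primitive root.

No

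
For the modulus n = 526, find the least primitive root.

5

φ(526) = φ(2)·φ(263) = 1·262 = 262 = 2 · 131.
Test candidates g = 2, 3, … against the prime factors q ∈ {2, 131} of φ(526): g is a generator iff g^(262/q) ≢ 1 for every such q.
g = 2: gcd(2, 526) = 2 > 1, not a unit — skip.
g = 3: 3^131 ≡ 1 — hits 1, so not a primitive root.
g = 4: gcd(4, 526) = 2 > 1, not a unit — skip.
g = 5: 5^131 ≡ 525; 5^2 ≡ 25 — none is 1, so 5 is a primitive root.
Hence the least primitive root of 526 is 5.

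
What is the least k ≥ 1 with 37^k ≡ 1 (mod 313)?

312

The order of 37 must divide φ(313) = 313 − 1 = 312 = 2^3 · 3 · 13.
Divisors of 312: 1, 2, 3, 4, 6, 8, 12, 13, 24, 26, 39, 52, 78, 104, 156, 312.
Compute 37^d (mod 313) for the divisors d until we hit 1:
37^1 ≡ 37 (mod 313)
37^2 ≡ 117 (mod 313)
37^3 ≡ 260 (mod 313)
37^4 ≡ 230 (mod 313)
37^6 ≡ 305 (mod 313)
37^8 ≡ 3 (mod 313)
37^12 ≡ 64 (mod 313)
37^13 ≡ 177 (mod 313)
37^24 ≡ 27 (mod 313)
37^26 ≡ 29 (mod 313)
37^39 ≡ 125 (mod 313)
37^52 ≡ 215 (mod 313)
37^78 ≡ 288 (mod 313)
37^104 ≡ 214 (mod 313)
37^156 ≡ 312 (mod 313)
37^312 ≡ 1 (mod 313) ✓
Therefore the multiplicative order of 37 modulo 313 is 312.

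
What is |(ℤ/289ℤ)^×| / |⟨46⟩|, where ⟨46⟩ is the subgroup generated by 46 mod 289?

1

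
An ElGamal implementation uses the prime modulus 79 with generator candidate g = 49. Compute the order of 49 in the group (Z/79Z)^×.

Since 49 ∈ (Z/79Z)^×, its order divides φ(79) = 79 − 1 = 78 = 2 · 3 · 13.
Divisors of 78: 1, 2, 3, 6, 13, 26, 39, 78.
Evaluate successive powers at the divisors of 78:
49^1 ≡ 49 (mod 79)
49^2 ≡ 31 (mod 79)
49^3 ≡ 18 (mod 79)
49^6 ≡ 8 (mod 79)
49^13 ≡ 55 (mod 79)
49^26 ≡ 23 (mod 79)
49^39 ≡ 1 (mod 79) ✓
Hence ord(49) = 39.

39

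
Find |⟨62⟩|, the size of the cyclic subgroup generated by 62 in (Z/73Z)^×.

72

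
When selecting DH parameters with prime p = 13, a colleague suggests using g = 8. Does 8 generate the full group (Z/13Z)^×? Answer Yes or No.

φ(13) = 13 − 1 = 12 = 2^2 · 3.
It suffices to check that the order of 8 is not a proper divisor of 12: compute 8^(12/q) for q ∈ {2, 3}.
8^6 ≡ 12 (mod 13)  [q = 2: ≢ 1 ✓]
8^4 ≡ 1 (mod 13)  [q = 3: ≡ 1 ✗]
Since 8^4 ≡ 1, the order of 8 divides 4 < 12, so 8 is not a primitive root.

No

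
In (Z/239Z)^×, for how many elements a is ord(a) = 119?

96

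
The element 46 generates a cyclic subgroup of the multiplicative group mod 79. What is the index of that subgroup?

Since 46 ∈ (Z/79Z)^×, its order divides φ(79) = 79 − 1 = 78 = 2 · 3 · 13.
Divisors of 78: 1, 2, 3, 6, 13, 26, 39, 78.
Compute 46^d (mod 79) for the divisors d until we hit 1:
46^1 ≡ 46
46^2 ≡ 62
46^3 ≡ 8
46^6 ≡ 64
46^13 ≡ 1
So ord_79(46) = 13, hence |⟨46⟩| = 13.
[(Z/79Z)^× : ⟨46⟩] = 78/13 = 6.

6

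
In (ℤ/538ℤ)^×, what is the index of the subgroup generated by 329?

Since 329 ∈ (Z/538Z)^×, its order divides φ(538) = φ(2)·φ(269) = 1·268 = 268 = 2^2 · 67.
Divisors of 268: 1, 2, 4, 67, 134, 268.
Evaluate successive powers at the divisors of 268:
329^1 ≡ 329
329^2 ≡ 103
329^4 ≡ 387
329^67 ≡ 351
329^134 ≡ 537
329^268 ≡ 1
The order of 329 is 268, so the subgroup it generates has 268 elements.
The index is φ(538) / ord(329) = 268 / 268 = 1.

1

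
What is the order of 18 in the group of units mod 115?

44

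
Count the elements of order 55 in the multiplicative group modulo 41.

φ(41) = 41 − 1 = 40 = 2^3 · 5.
Since (Z/41Z)^× is cyclic of order 40, the number of elements of order d is φ(d) when d | 40 and 0 otherwise.
55 does not divide 40, so no element of (Z/41Z)^× has order 55.

0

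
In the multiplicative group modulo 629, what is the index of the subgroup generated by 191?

The order of 191 must divide φ(629) = φ(17·37) = (17−1)·(37−1) = 16·36 = 576 = 2^6 · 3^2.
Divisors of 576: 1, 2, 3, 4, 6, 8, 9, 12, 16, 18, 24, 32, 36, 48, 64, 72, 96, 144, 192, 288, 576.
Test each divisor d:
191^1 ≡ 191 (mod 629)
191^2 ≡ 628 (mod 629)
191^3 ≡ 438 (mod 629)
191^4 ≡ 1 (mod 629) ✓
Thus |⟨191⟩| = ord(191) = 4.
The index is φ(629) / ord(191) = 576 / 4 = 144.

144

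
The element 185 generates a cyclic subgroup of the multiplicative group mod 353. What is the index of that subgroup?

By Lagrange's theorem, ord_353(185) divides φ(353) = 353 − 1 = 352 = 2^5 · 11.
Divisors of 352: 1, 2, 4, 8, 11, 16, 22, 32, 44, 88, 176, 352.
Compute 185^d (mod 353) for the divisors d until we hit 1:
185^1 ≡ 185
185^2 ≡ 337
185^4 ≡ 256
185^8 ≡ 231
185^11 ≡ 1
Thus |⟨185⟩| = ord(185) = 11.
The index is φ(353) / ord(185) = 352 / 11 = 32.

32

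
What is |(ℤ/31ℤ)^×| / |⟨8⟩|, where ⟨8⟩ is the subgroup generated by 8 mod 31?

ord(8) | φ(31) = 31 − 1 = 30 = 2 · 3 · 5.
Divisors of 30: 1, 2, 3, 5, 6, 10, 15, 30.
Compute 8^d (mod 31) for the divisors d until we hit 1:
8^1 ≡ 8 (mod 31)
8^2 ≡ 2 (mod 31)
8^3 ≡ 16 (mod 31)
8^5 ≡ 1 (mod 31) ✓
The order of 8 is 5, so the subgroup it generates has 5 elements.
Index = |(Z/31Z)^×| / |⟨8⟩| = 30 / 5 = 6.

6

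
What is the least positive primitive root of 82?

7

φ(82) = φ(2)·φ(41) = 1·40 = 40 = 2^3 · 5.
Test candidates g = 2, 3, … against the prime factors q ∈ {2, 5} of φ(82): g is a generator iff g^(40/q) ≢ 1 for every such q.
g = 2: gcd(2, 82) = 2 > 1, not a unit — skip.
g = 3: 3^20 ≡ 81; 3^8 ≡ 1 — hits 1, so not a primitive root.
g = 4: gcd(4, 82) = 2 > 1, not a unit — skip.
g = 5: 5^20 ≡ 1 — hits 1, so not a primitive root.
g = 6: gcd(6, 82) = 2 > 1, not a unit — skip.
g = 7: 7^20 ≡ 81; 7^8 ≡ 37 — none is 1, so 7 is a primitive root.
The smallest primitive root modulo 82 is 7.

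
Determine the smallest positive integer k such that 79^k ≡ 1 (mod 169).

13

Since 79 ∈ (Z/169Z)^×, its order divides φ(169) = φ(13^2) = 13·(13−1) = 156 = 2^2 · 3 · 13.
Divisors of 156: 1, 2, 3, 4, 6, 12, 13, 26, 39, 52, 78, 156.
Check 79^d mod 169 for each divisor in increasing order:
79^1 ≡ 79
79^2 ≡ 157
79^3 ≡ 66
79^4 ≡ 144
79^6 ≡ 131
79^12 ≡ 92
79^13 ≡ 1
Therefore the multiplicative order of 79 modulo 169 is 13.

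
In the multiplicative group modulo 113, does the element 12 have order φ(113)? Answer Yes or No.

Yes

φ(113) = 113 − 1 = 112 = 2^4 · 7.
12 is a primitive root mod 113 iff 12^(φ(113)/q) ≢ 1 for every prime q | φ(113), i.e. q ∈ {2, 7}.
12^56 ≡ 112 (mod 113)  [q = 2: ≢ 1 ✓]
12^16 ≡ 106 (mod 113)  [q = 7: ≢ 1 ✓]
Every test exponent gives a nontrivial residue, hence 12 generates the full group.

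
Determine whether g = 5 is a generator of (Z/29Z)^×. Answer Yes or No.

No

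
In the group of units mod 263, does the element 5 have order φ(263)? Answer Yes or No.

Yes

φ(263) = 263 − 1 = 262 = 2 · 131.
An element g generates (Z/263Z)^× iff g^(262/q) ≢ 1 (mod 263) for each prime q ∈ {2, 131}.
5^131 ≡ 262 (mod 263)  [q = 2: ≢ 1 ✓]
5^2 ≡ 25 (mod 263)  [q = 131: ≢ 1 ✓]
None equal 1, so ord_263(5) = 262: 5 is a primitive root.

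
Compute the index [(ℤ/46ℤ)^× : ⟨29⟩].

By Lagrange's theorem, ord_46(29) divides φ(46) = φ(2)·φ(23) = 1·22 = 22 = 2 · 11.
Divisors of 22: 1, 2, 11, 22.
Compute 29^d (mod 46) for the divisors d until we hit 1:
29^1 ≡ 29 (mod 46)
29^2 ≡ 13 (mod 46)
29^11 ≡ 1 (mod 46) ✓
The order of 29 is 11, so the subgroup it generates has 11 elements.
Index = |(Z/46Z)^×| / |⟨29⟩| = 22 / 11 = 2.

2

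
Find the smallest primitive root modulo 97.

φ(97) = 97 − 1 = 96 = 2^5 · 3.
g is a primitive root iff g^(96/q) ≢ 1 (mod 97) for each prime q ∈ {2, 3}.
g = 2: 2^48 ≡ 1 — hits 1, so not a primitive root.
g = 3: 3^48 ≡ 1 — hits 1, so not a primitive root.
g = 4: 4^48 ≡ 1 — hits 1, so not a primitive root.
g = 5: 5^48 ≡ 96; 5^32 ≡ 35 — none is 1, so 5 is a primitive root.
So 5 is the smallest generator of (Z/97Z)^×.

5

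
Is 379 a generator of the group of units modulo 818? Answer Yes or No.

No

φ(818) = φ(2)·φ(409) = 1·408 = 408 = 2^3 · 3 · 17.
An element g generates (Z/818Z)^× iff g^(408/q) ≢ 1 (mod 818) for each prime q ∈ {2, 3, 17}.
379^204 ≡ 1 (mod 818)  [q = 2: ≡ 1 ✗]
379^136 ≡ 1 (mod 818)  [q = 3: ≡ 1 ✗]
379^24 ≡ 671 (mod 818)  [q = 17: ≢ 1 ✓]
379^204 ≡ 1 shows ord(379) | 204, strictly less than φ(818); not a primitive root.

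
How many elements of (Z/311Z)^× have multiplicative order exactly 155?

φ(311) = 311 − 1 = 310 = 2 · 5 · 31.
Since (Z/311Z)^× is cyclic of order 310, the number of elements of order d is φ(d) when d | 310 and 0 otherwise.
155 = 5 · 31 divides 310, and φ(155) = 120.

120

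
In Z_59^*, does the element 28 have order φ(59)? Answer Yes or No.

φ(59) = 59 − 1 = 58 = 2 · 29.
It suffices to check that the order of 28 is not a proper divisor of 58: compute 28^(58/q) for q ∈ {2, 29}.
28^29 ≡ 1 (mod 59)  [q = 2: ≡ 1 ✗]
28^2 ≡ 17 (mod 59)  [q = 29: ≢ 1 ✓]
Since 28^29 ≡ 1, the order of 28 divides 29 < 58, so 28 is not a primitive root.

No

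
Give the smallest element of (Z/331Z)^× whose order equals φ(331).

3

φ(331) = 331 − 1 = 330 = 2 · 3 · 5 · 11.
g is a primitive root iff g^(330/q) ≢ 1 (mod 331) for each prime q ∈ {2, 3, 5, 11}.
g = 2: 2^165 ≡ 330; 2^110 ≡ 299; 2^66 ≡ 64; 2^30 ≡ 1 — hits 1, so not a primitive root.
g = 3: 3^165 ≡ 330; 3^110 ≡ 299; 3^66 ≡ 64; 3^30 ≡ 270 — none is 1, so 3 is a primitive root.
The smallest primitive root modulo 331 is 3.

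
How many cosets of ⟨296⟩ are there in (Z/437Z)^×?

6

ord(296) | φ(437) = φ(19·23) = (19−1)·(23−1) = 18·22 = 396 = 2^2 · 3^2 · 11.
Divisors of 396: 1, 2, 3, 4, 6, 9, 11, 12, 18, 22, 33, 36, 44, 66, 99, 132, 198, 396.
Test each divisor d:
296^1 ≡ 296
296^2 ≡ 216
296^3 ≡ 134
296^4 ≡ 334
296^6 ≡ 39
296^9 ≡ 419
296^11 ≡ 45
296^12 ≡ 210
296^18 ≡ 324
296^22 ≡ 277
296^33 ≡ 229
296^36 ≡ 96
296^44 ≡ 254
296^66 ≡ 1
The order of 296 is 66, so the subgroup it generates has 66 elements.
[(Z/437Z)^× : ⟨296⟩] = 396/66 = 6.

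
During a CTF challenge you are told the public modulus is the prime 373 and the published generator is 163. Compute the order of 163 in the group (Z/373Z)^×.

Since 163 ∈ (Z/373Z)^×, its order divides φ(373) = 373 − 1 = 372 = 2^2 · 3 · 31.
Divisors of 372: 1, 2, 3, 4, 6, 12, 31, 62, 93, 124, 186, 372.
Check 163^d mod 373 for each divisor in increasing order:
163^1 ≡ 163 (mod 373)
163^2 ≡ 86 (mod 373)
163^3 ≡ 217 (mod 373)
163^4 ≡ 309 (mod 373)
163^6 ≡ 91 (mod 373)
163^12 ≡ 75 (mod 373)
163^31 ≡ 1 (mod 373) ✓
Hence ord(163) = 31.

31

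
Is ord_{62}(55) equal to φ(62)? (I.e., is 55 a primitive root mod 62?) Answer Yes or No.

Yes

φ(62) = φ(2)·φ(31) = 1·30 = 30 = 2 · 3 · 5.
An element g generates (Z/62Z)^× iff g^(30/q) ≢ 1 (mod 62) for each prime q ∈ {2, 3, 5}.
55^15 ≡ 61 (mod 62)  [q = 2: ≢ 1 ✓]
55^10 ≡ 25 (mod 62)  [q = 3: ≢ 1 ✓]
55^6 ≡ 35 (mod 62)  [q = 5: ≢ 1 ✓]
Every test exponent gives a nontrivial residue, hence 55 generates the full group.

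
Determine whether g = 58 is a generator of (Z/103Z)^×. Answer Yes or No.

φ(103) = 103 − 1 = 102 = 2 · 3 · 17.
An element g generates (Z/103Z)^× iff g^(102/q) ≢ 1 (mod 103) for each prime q ∈ {2, 3, 17}.
58^51 ≡ 1 (mod 103)  [q = 2: ≡ 1 ✗]
58^34 ≡ 56 (mod 103)  [q = 3: ≢ 1 ✓]
58^6 ≡ 76 (mod 103)  [q = 17: ≢ 1 ✓]
58^51 ≡ 1 shows ord(58) | 51, strictly less than φ(103); not a primitive root.

No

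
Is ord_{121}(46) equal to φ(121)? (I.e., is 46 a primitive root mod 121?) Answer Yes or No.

φ(121) = φ(11^2) = 11·(11−1) = 110 = 2 · 5 · 11.
It suffices to check that the order of 46 is not a proper divisor of 110: compute 46^(110/q) for q ∈ {2, 5, 11}.
46^55 ≡ 120 (mod 121)  [q = 2: ≢ 1 ✓]
46^22 ≡ 81 (mod 121)  [q = 5: ≢ 1 ✓]
46^10 ≡ 34 (mod 121)  [q = 11: ≢ 1 ✓]
None equal 1, so ord_121(46) = 110: 46 is a primitive root.

Yes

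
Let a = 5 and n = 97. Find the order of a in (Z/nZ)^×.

96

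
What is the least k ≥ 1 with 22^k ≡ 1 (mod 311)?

By Lagrange's theorem, ord_311(22) divides φ(311) = 311 − 1 = 310 = 2 · 5 · 31.
Divisors of 310: 1, 2, 5, 10, 31, 62, 155, 310.
Evaluate successive powers at the divisors of 310:
22^1 ≡ 22
22^2 ≡ 173
22^5 ≡ 51
22^10 ≡ 113
22^31 ≡ 275
22^62 ≡ 52
22^155 ≡ 310
22^310 ≡ 1
The smallest such exponent is 310, so the order of 22 is 310.

310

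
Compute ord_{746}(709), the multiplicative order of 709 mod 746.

93

Since 709 ∈ (Z/746Z)^×, its order divides φ(746) = φ(2)·φ(373) = 1·372 = 372 = 2^2 · 3 · 31.
Divisors of 372: 1, 2, 3, 4, 6, 12, 31, 62, 93, 124, 186, 372.
Evaluate successive powers at the divisors of 372:
709^1 ≡ 709
709^2 ≡ 623
709^3 ≡ 75
709^4 ≡ 209
709^6 ≡ 403
709^12 ≡ 527
709^31 ≡ 461
709^62 ≡ 657
709^93 ≡ 1
So ord_746(709) = 93.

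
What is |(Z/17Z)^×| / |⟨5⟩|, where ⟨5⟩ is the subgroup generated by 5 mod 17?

By Lagrange's theorem, ord_17(5) divides φ(17) = 17 − 1 = 16 = 2^4.
Divisors of 16: 1, 2, 4, 8, 16.
Test each divisor d:
5^1 ≡ 5 (mod 17)
5^2 ≡ 8 (mod 17)
5^4 ≡ 13 (mod 17)
5^8 ≡ 16 (mod 17)
5^16 ≡ 1 (mod 17) ✓
Thus |⟨5⟩| = ord(5) = 16.
[(Z/17Z)^× : ⟨5⟩] = 16/16 = 1.

1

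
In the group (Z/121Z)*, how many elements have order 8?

0

φ(121) = φ(11^2) = 11·(11−1) = 110 = 2 · 5 · 11.
(Z/121Z)^× is cyclic (|G| = 110); a cyclic group of order m has exactly φ(d) elements of each order d | m, and none otherwise.
Here 110 is not a multiple of 8, so there are no elements of order 8.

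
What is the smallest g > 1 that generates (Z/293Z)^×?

φ(293) = 293 − 1 = 292 = 2^2 · 73.
Test candidates g = 2, 3, … against the prime factors q ∈ {2, 73} of φ(293): g is a generator iff g^(292/q) ≢ 1 for every such q.
g = 2: 2^146 ≡ 292; 2^4 ≡ 16 — none is 1, so 2 is a primitive root.
So 2 is the smallest generator of (Z/293Z)^×.

2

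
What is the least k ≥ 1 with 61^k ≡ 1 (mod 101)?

100

By Lagrange's theorem, ord_101(61) divides φ(101) = 101 − 1 = 100 = 2^2 · 5^2.
Divisors of 100: 1, 2, 4, 5, 10, 20, 25, 50, 100.
Compute 61^d (mod 101) for the divisors d until we hit 1:
61^1 ≡ 61
61^2 ≡ 85
61^4 ≡ 54
61^5 ≡ 62
61^10 ≡ 6
61^20 ≡ 36
61^25 ≡ 10
61^50 ≡ 100
61^100 ≡ 1
Hence ord(61) = 100.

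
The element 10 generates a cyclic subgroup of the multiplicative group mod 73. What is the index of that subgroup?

Since 10 ∈ (Z/73Z)^×, its order divides φ(73) = 73 − 1 = 72 = 2^3 · 3^2.
Divisors of 72: 1, 2, 3, 4, 6, 8, 9, 12, 18, 24, 36, 72.
Check 10^d mod 73 for each divisor in increasing order:
10^1 ≡ 10 (mod 73)
10^2 ≡ 27 (mod 73)
10^3 ≡ 51 (mod 73)
10^4 ≡ 72 (mod 73)
10^6 ≡ 46 (mod 73)
10^8 ≡ 1 (mod 73) ✓
So ord_73(10) = 8, hence |⟨10⟩| = 8.
[(Z/73Z)^× : ⟨10⟩] = 72/8 = 9.

9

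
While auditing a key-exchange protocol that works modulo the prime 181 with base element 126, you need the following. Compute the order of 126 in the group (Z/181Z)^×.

45

Since 126 ∈ (Z/181Z)^×, its order divides φ(181) = 181 − 1 = 180 = 2^2 · 3^2 · 5.
Divisors of 180: 1, 2, 3, 4, 5, 6, 9, 10, 12, 15, 18, 20, 30, 36, 45, 60, 90, 180.
Test each divisor d:
126^1 ≡ 126
126^2 ≡ 129
126^3 ≡ 145
126^4 ≡ 170
126^5 ≡ 62
126^6 ≡ 29
126^9 ≡ 42
126^10 ≡ 43
126^12 ≡ 117
126^15 ≡ 132
126^18 ≡ 135
126^20 ≡ 39
126^30 ≡ 48
126^36 ≡ 125
126^45 ≡ 1
Hence ord(126) = 45.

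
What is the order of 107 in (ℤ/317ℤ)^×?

By Lagrange's theorem, ord_317(107) divides φ(317) = 317 − 1 = 316 = 2^2 · 79.
Divisors of 316: 1, 2, 4, 79, 158, 316.
Compute 107^d (mod 317) for the divisors d until we hit 1:
107^1 ≡ 107 (mod 317)
107^2 ≡ 37 (mod 317)
107^4 ≡ 101 (mod 317)
107^79 ≡ 203 (mod 317)
107^158 ≡ 316 (mod 317)
107^316 ≡ 1 (mod 317) ✓
Hence ord(107) = 316.

316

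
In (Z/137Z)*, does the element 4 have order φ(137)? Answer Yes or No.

No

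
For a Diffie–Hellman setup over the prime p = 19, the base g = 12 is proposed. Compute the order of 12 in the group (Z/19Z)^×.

The order of 12 must divide φ(19) = 19 − 1 = 18 = 2 · 3^2.
Divisors of 18: 1, 2, 3, 6, 9, 18.
Check 12^d mod 19 for each divisor in increasing order:
12^1 ≡ 12 (mod 19)
12^2 ≡ 11 (mod 19)
12^3 ≡ 18 (mod 19)
12^6 ≡ 1 (mod 19) ✓
Therefore the multiplicative order of 12 modulo 19 is 6.

6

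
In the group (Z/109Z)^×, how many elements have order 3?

φ(109) = 109 − 1 = 108 = 2^2 · 3^3.
Since (Z/109Z)^× is cyclic of order 108, the number of elements of order d is φ(d) when d | 108 and 0 otherwise.
3 | 108, and φ(3) = 3 − 1 = 2.

2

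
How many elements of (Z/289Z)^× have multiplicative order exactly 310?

0

φ(289) = φ(17^2) = 17·(17−1) = 272 = 2^4 · 17.
Since (Z/289Z)^× is cyclic of order 272, the number of elements of order d is φ(d) when d | 272 and 0 otherwise.
Since 310 ∤ 272, the count is 0.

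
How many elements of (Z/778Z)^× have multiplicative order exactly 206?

0

φ(778) = φ(2)·φ(389) = 1·388 = 388 = 2^2 · 97.
In a cyclic group of order 388, there are φ(d) elements of order d for each divisor d of 388, and zero for non-divisors.
Since 206 ∤ 388, the count is 0.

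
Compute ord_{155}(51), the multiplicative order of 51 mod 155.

Since 51 ∈ (Z/155Z)^×, its order divides φ(155) = φ(5·31) = (5−1)·(31−1) = 4·30 = 120 = 2^3 · 3 · 5.
Divisors of 120: 1, 2, 3, 4, 5, 6, 8, 10, 12, 15, 20, 24, 30, 40, 60, 120.
Check 51^d mod 155 for each divisor in increasing order:
51^1 ≡ 51 (mod 155)
51^2 ≡ 121 (mod 155)
51^3 ≡ 126 (mod 155)
51^4 ≡ 71 (mod 155)
51^5 ≡ 56 (mod 155)
51^6 ≡ 66 (mod 155)
51^8 ≡ 81 (mod 155)
51^10 ≡ 36 (mod 155)
51^12 ≡ 16 (mod 155)
51^15 ≡ 1 (mod 155) ✓
So ord_155(51) = 15.

15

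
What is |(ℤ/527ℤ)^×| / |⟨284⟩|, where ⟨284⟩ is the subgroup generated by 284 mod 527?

By Lagrange's theorem, ord_527(284) divides φ(527) = φ(17·31) = (17−1)·(31−1) = 16·30 = 480 = 2^5 · 3 · 5.
Divisors of 480: 1, 2, 3, 4, 5, 6, 8, 10, 12, 15, 16, 20, 24, 30, 32, 40, 48, 60, 80, 96, 120, 160, 240, 480.
Test each divisor d:
284^1 ≡ 284 (mod 527)
284^2 ≡ 25 (mod 527)
284^3 ≡ 249 (mod 527)
284^4 ≡ 98 (mod 527)
284^5 ≡ 428 (mod 527)
284^6 ≡ 342 (mod 527)
284^8 ≡ 118 (mod 527)
284^10 ≡ 315 (mod 527)
284^12 ≡ 497 (mod 527)
284^15 ≡ 435 (mod 527)
284^16 ≡ 222 (mod 527)
284^20 ≡ 149 (mod 527)
284^24 ≡ 373 (mod 527)
284^30 ≡ 32 (mod 527)
284^32 ≡ 273 (mod 527)
284^40 ≡ 67 (mod 527)
284^48 ≡ 1 (mod 527) ✓
Thus |⟨284⟩| = ord(284) = 48.
[(Z/527Z)^× : ⟨284⟩] = 480/48 = 10.

10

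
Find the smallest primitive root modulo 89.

3

φ(89) = 89 − 1 = 88 = 2^3 · 11.
g is a primitive root iff g^(88/q) ≢ 1 (mod 89) for each prime q ∈ {2, 11}.
g = 2: 2^44 ≡ 1 — hits 1, so not a primitive root.
g = 3: 3^44 ≡ 88; 3^8 ≡ 64 — none is 1, so 3 is a primitive root.
The smallest primitive root modulo 89 is 3.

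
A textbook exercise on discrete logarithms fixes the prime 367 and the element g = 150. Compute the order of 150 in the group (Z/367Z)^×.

366

The order of 150 must divide φ(367) = 367 − 1 = 366 = 2 · 3 · 61.
Divisors of 366: 1, 2, 3, 6, 61, 122, 183, 366.
Evaluate successive powers at the divisors of 366:
150^1 ≡ 150 (mod 367)
150^2 ≡ 113 (mod 367)
150^3 ≡ 68 (mod 367)
150^6 ≡ 220 (mod 367)
150^61 ≡ 284 (mod 367)
150^122 ≡ 283 (mod 367)
150^183 ≡ 366 (mod 367)
150^366 ≡ 1 (mod 367) ✓
Hence ord(150) = 366.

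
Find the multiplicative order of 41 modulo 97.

96

ord(41) | φ(97) = 97 − 1 = 96 = 2^5 · 3.
Divisors of 96: 1, 2, 3, 4, 6, 8, 12, 16, 24, 32, 48, 96.
Compute 41^d (mod 97) for the divisors d until we hit 1:
41^1 ≡ 41 (mod 97)
41^2 ≡ 32 (mod 97)
41^3 ≡ 51 (mod 97)
41^4 ≡ 54 (mod 97)
41^6 ≡ 79 (mod 97)
41^8 ≡ 6 (mod 97)
41^12 ≡ 33 (mod 97)
41^16 ≡ 36 (mod 97)
41^24 ≡ 22 (mod 97)
41^32 ≡ 35 (mod 97)
41^48 ≡ 96 (mod 97)
41^96 ≡ 1 (mod 97) ✓
Therefore the multiplicative order of 41 modulo 97 is 96.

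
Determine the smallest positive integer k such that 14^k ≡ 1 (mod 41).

8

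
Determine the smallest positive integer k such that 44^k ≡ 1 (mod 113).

8

By Lagrange's theorem, ord_113(44) divides φ(113) = 113 − 1 = 112 = 2^4 · 7.
Divisors of 112: 1, 2, 4, 7, 8, 14, 16, 28, 56, 112.
Check 44^d mod 113 for each divisor in increasing order:
44^1 ≡ 44 (mod 113)
44^2 ≡ 15 (mod 113)
44^4 ≡ 112 (mod 113)
44^7 ≡ 18 (mod 113)
44^8 ≡ 1 (mod 113) ✓
Therefore the multiplicative order of 44 modulo 113 is 8.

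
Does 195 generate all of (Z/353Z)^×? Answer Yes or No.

Yes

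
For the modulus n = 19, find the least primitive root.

2

φ(19) = 19 − 1 = 18 = 2 · 3^2.
g is a primitive root iff g^(18/q) ≢ 1 (mod 19) for each prime q ∈ {2, 3}.
g = 2: 2^9 ≡ 18; 2^6 ≡ 7 — none is 1, so 2 is a primitive root.
Hence the least primitive root of 19 is 2.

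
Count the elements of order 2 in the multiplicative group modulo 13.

1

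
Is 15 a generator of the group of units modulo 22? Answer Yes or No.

No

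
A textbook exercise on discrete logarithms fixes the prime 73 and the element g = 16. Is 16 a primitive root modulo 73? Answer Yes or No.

No

φ(73) = 73 − 1 = 72 = 2^3 · 3^2.
It suffices to check that the order of 16 is not a proper divisor of 72: compute 16^(72/q) for q ∈ {2, 3}.
16^36 ≡ 1 (mod 73)  [q = 2: ≡ 1 ✗]
16^24 ≡ 64 (mod 73)  [q = 3: ≢ 1 ✓]
16^36 ≡ 1 shows ord(16) | 36, strictly less than φ(73); not a primitive root.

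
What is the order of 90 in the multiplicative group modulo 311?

155

ord(90) | φ(311) = 311 − 1 = 310 = 2 · 5 · 31.
Divisors of 310: 1, 2, 5, 10, 31, 62, 155, 310.
Test each divisor d:
90^1 ≡ 90 (mod 311)
90^2 ≡ 14 (mod 311)
90^5 ≡ 224 (mod 311)
90^10 ≡ 105 (mod 311)
90^31 ≡ 6 (mod 311)
90^62 ≡ 36 (mod 311)
90^155 ≡ 1 (mod 311) ✓
Therefore the multiplicative order of 90 modulo 311 is 155.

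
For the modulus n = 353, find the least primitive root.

φ(353) = 353 − 1 = 352 = 2^5 · 11.
g is a primitive root iff g^(352/q) ≢ 1 (mod 353) for each prime q ∈ {2, 11}.
g = 2: 2^176 ≡ 1 — hits 1, so not a primitive root.
g = 3: 3^176 ≡ 352; 3^32 ≡ 140 — none is 1, so 3 is a primitive root.
So 3 is the smallest generator of (Z/353Z)^×.

3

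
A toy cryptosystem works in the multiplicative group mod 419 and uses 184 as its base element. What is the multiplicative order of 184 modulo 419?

Since 184 ∈ (Z/419Z)^×, its order divides φ(419) = 419 − 1 = 418 = 2 · 11 · 19.
Divisors of 418: 1, 2, 11, 19, 22, 38, 209, 418.
Test each divisor d:
184^1 ≡ 184 (mod 419)
184^2 ≡ 336 (mod 419)
184^11 ≡ 283 (mod 419)
184^19 ≡ 71 (mod 419)
184^22 ≡ 60 (mod 419)
184^38 ≡ 13 (mod 419)
184^209 ≡ 418 (mod 419)
184^418 ≡ 1 (mod 419) ✓
Hence ord(184) = 418.

418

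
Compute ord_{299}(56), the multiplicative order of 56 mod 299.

ord(56) | φ(299) = φ(13·23) = (13−1)·(23−1) = 12·22 = 264 = 2^3 · 3 · 11.
Divisors of 264: 1, 2, 3, 4, 6, 8, 11, 12, 22, 24, 33, 44, 66, 88, 132, 264.
Check 56^d mod 299 for each divisor in increasing order:
56^1 ≡ 56 (mod 299)
56^2 ≡ 146 (mod 299)
56^3 ≡ 103 (mod 299)
56^4 ≡ 87 (mod 299)
56^6 ≡ 144 (mod 299)
56^8 ≡ 94 (mod 299)
56^11 ≡ 114 (mod 299)
56^12 ≡ 105 (mod 299)
56^22 ≡ 139 (mod 299)
56^24 ≡ 261 (mod 299)
56^33 ≡ 298 (mod 299)
56^44 ≡ 185 (mod 299)
56^66 ≡ 1 (mod 299) ✓
Hence ord(56) = 66.

66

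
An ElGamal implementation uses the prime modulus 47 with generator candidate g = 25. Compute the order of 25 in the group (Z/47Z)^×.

23

ord(25) | φ(47) = 47 − 1 = 46 = 2 · 23.
Divisors of 46: 1, 2, 23, 46.
Evaluate successive powers at the divisors of 46:
25^1 ≡ 25
25^2 ≡ 14
25^23 ≡ 1
Therefore the multiplicative order of 25 modulo 47 is 23.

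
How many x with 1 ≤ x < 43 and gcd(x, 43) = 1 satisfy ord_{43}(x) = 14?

φ(43) = 43 − 1 = 42 = 2 · 3 · 7.
(Z/43Z)^× is cyclic (|G| = 42); a cyclic group of order m has exactly φ(d) elements of each order d | m, and none otherwise.
14 = 2 · 7 divides 42, and φ(14) = 6.

6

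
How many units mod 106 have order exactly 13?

12

φ(106) = φ(2)·φ(53) = 1·52 = 52 = 2^2 · 13.
In a cyclic group of order 52, there are φ(d) elements of order d for each divisor d of 52, and zero for non-divisors.
13 | 52, and φ(13) = 13 − 1 = 12.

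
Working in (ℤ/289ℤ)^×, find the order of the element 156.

272

Since 156 ∈ (Z/289Z)^×, its order divides φ(289) = φ(17^2) = 17·(17−1) = 272 = 2^4 · 17.
Divisors of 272: 1, 2, 4, 8, 16, 17, 34, 68, 136, 272.
Evaluate successive powers at the divisors of 272:
156^1 ≡ 156 (mod 289)
156^2 ≡ 60 (mod 289)
156^4 ≡ 132 (mod 289)
156^8 ≡ 84 (mod 289)
156^16 ≡ 120 (mod 289)
156^17 ≡ 224 (mod 289)
156^34 ≡ 179 (mod 289)
156^68 ≡ 251 (mod 289)
156^136 ≡ 288 (mod 289)
156^272 ≡ 1 (mod 289) ✓
Hence ord(156) = 272.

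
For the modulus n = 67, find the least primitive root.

2

φ(67) = 67 − 1 = 66 = 2 · 3 · 11.
g is a primitive root iff g^(66/q) ≢ 1 (mod 67) for each prime q ∈ {2, 3, 11}.
g = 2: 2^33 ≡ 66; 2^22 ≡ 37; 2^6 ≡ 64 — none is 1, so 2 is a primitive root.
The smallest primitive root modulo 67 is 2.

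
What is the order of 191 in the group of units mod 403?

3

By Lagrange's theorem, ord_403(191) divides φ(403) = φ(13·31) = (13−1)·(31−1) = 12·30 = 360 = 2^3 · 3^2 · 5.
Divisors of 360: 1, 2, 3, 4, 5, 6, 8, 9, 10, 12, 15, 18, 20, 24, 30, 36, 40, 45, 60, 72, 90, 120, 180, 360.
Compute 191^d (mod 403) for the divisors d until we hit 1:
191^1 ≡ 191
191^2 ≡ 211
191^3 ≡ 1
The smallest such exponent is 3, so the order of 191 is 3.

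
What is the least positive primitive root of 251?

6

φ(251) = 251 − 1 = 250 = 2 · 5^3.
g is a primitive root iff g^(250/q) ≢ 1 (mod 251) for each prime q ∈ {2, 5}.
g = 2: 2^125 ≡ 250; 2^50 ≡ 1 — hits 1, so not a primitive root.
g = 3: 3^125 ≡ 1 — hits 1, so not a primitive root.
g = 4: 4^125 ≡ 1 — hits 1, so not a primitive root.
g = 5: 5^125 ≡ 1 — hits 1, so not a primitive root.
g = 6: 6^125 ≡ 250; 6^50 ≡ 219 — none is 1, so 6 is a primitive root.
So 6 is the smallest generator of (Z/251Z)^×.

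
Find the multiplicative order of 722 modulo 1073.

252

ord(722) | φ(1073) = φ(29·37) = (29−1)·(37−1) = 28·36 = 1008 = 2^4 · 3^2 · 7.
Divisors of 1008: 1, 2, 3, 4, 6, 7, 8, 9, 12, 14, 16, 18, 21, 24, 28, 36, 42, 48, 56, 63, 72, 84, 112, 126, 144, 168, 252, 336, 504, 1008.
Evaluate successive powers at the divisors of 1008:
722^1 ≡ 722 (mod 1073)
722^2 ≡ 879 (mod 1073)
722^3 ≡ 495 (mod 1073)
722^4 ≡ 81 (mod 1073)
722^6 ≡ 381 (mod 1073)
722^7 ≡ 394 (mod 1073)
722^8 ≡ 123 (mod 1073)
722^9 ≡ 820 (mod 1073)
722^12 ≡ 306 (mod 1073)
722^14 ≡ 724 (mod 1073)
722^16 ≡ 107 (mod 1073)
722^18 ≡ 702 (mod 1073)
722^21 ≡ 911 (mod 1073)
722^24 ≡ 285 (mod 1073)
722^28 ≡ 552 (mod 1073)
722^36 ≡ 297 (mod 1073)
722^42 ≡ 492 (mod 1073)
722^48 ≡ 750 (mod 1073)
722^56 ≡ 1045 (mod 1073)
722^63 ≡ 771 (mod 1073)
722^72 ≡ 223 (mod 1073)
722^84 ≡ 639 (mod 1073)
722^112 ≡ 784 (mod 1073)
722^126 ≡ 1072 (mod 1073)
722^144 ≡ 371 (mod 1073)
722^168 ≡ 581 (mod 1073)
722^252 ≡ 1 (mod 1073) ✓
Therefore the multiplicative order of 722 modulo 1073 is 252.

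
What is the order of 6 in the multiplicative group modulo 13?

12

The order of 6 must divide φ(13) = 13 − 1 = 12 = 2^2 · 3.
Divisors of 12: 1, 2, 3, 4, 6, 12.
Test each divisor d:
6^1 ≡ 6 (mod 13)
6^2 ≡ 10 (mod 13)
6^3 ≡ 8 (mod 13)
6^4 ≡ 9 (mod 13)
6^6 ≡ 12 (mod 13)
6^12 ≡ 1 (mod 13) ✓
Therefore the multiplicative order of 6 modulo 13 is 12.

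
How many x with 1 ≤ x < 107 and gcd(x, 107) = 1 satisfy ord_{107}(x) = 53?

52

φ(107) = 107 − 1 = 106 = 2 · 53.
In a cyclic group of order 106, there are φ(d) elements of order d for each divisor d of 106, and zero for non-divisors.
53 | 106, and φ(53) = 53 − 1 = 52.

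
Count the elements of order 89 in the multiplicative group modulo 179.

φ(179) = 179 − 1 = 178 = 2 · 89.
In a cyclic group of order 178, there are φ(d) elements of order d for each divisor d of 178, and zero for non-divisors.
89 | 178, and φ(89) = 89 − 1 = 88.

88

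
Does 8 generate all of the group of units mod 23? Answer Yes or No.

No

φ(23) = 23 − 1 = 22 = 2 · 11.
An element g generates (Z/23Z)^× iff g^(22/q) ≢ 1 (mod 23) for each prime q ∈ {2, 11}.
8^11 ≡ 1 (mod 23)  [q = 2: ≡ 1 ✗]
8^2 ≡ 18 (mod 23)  [q = 11: ≢ 1 ✓]
Since 8^11 ≡ 1, the order of 8 divides 11 < 22, so 8 is not a primitive root.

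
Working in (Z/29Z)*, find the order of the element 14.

ord(14) | φ(29) = 29 − 1 = 28 = 2^2 · 7.
Divisors of 28: 1, 2, 4, 7, 14, 28.
Check 14^d mod 29 for each divisor in increasing order:
14^1 ≡ 14 (mod 29)
14^2 ≡ 22 (mod 29)
14^4 ≡ 20 (mod 29)
14^7 ≡ 12 (mod 29)
14^14 ≡ 28 (mod 29)
14^28 ≡ 1 (mod 29) ✓
So ord_29(14) = 28.

28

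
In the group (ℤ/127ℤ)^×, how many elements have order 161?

φ(127) = 127 − 1 = 126 = 2 · 3^2 · 7.
Since (Z/127Z)^× is cyclic of order 126, the number of elements of order d is φ(d) when d | 126 and 0 otherwise.
Since 161 ∤ 126, the count is 0.

0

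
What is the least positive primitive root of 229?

6

φ(229) = 229 − 1 = 228 = 2^2 · 3 · 19.
Test candidates g = 2, 3, … against the prime factors q ∈ {2, 3, 19} of φ(229): g is a generator iff g^(228/q) ≢ 1 for every such q.
g = 2: 2^114 ≡ 228; 2^76 ≡ 1 — hits 1, so not a primitive root.
g = 3: 3^114 ≡ 1 — hits 1, so not a primitive root.
g = 4: 4^114 ≡ 1 — hits 1, so not a primitive root.
g = 5: 5^114 ≡ 1 — hits 1, so not a primitive root.
g = 6: 6^114 ≡ 228; 6^76 ≡ 134; 6^12 ≡ 165 — none is 1, so 6 is a primitive root.
Hence the least primitive root of 229 is 6.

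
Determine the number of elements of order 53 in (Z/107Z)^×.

φ(107) = 107 − 1 = 106 = 2 · 53.
(Z/107Z)^× is cyclic (|G| = 106); a cyclic group of order m has exactly φ(d) elements of each order d | m, and none otherwise.
53 | 106, and φ(53) = 53 − 1 = 52.

52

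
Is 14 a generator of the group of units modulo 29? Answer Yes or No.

φ(29) = 29 − 1 = 28 = 2^2 · 7.
Test 14^(28/q) mod 29 for each prime factor q of 28:
14^14 ≡ 28 (mod 29)  [q = 2: ≢ 1 ✓]
14^4 ≡ 20 (mod 29)  [q = 7: ≢ 1 ✓]
Every test exponent gives a nontrivial residue, hence 14 generates the full group.

Yes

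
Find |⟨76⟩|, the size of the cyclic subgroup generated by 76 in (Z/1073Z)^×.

ord(76) | φ(1073) = φ(29·37) = (29−1)·(37−1) = 28·36 = 1008 = 2^4 · 3^2 · 7.
Divisors of 1008: 1, 2, 3, 4, 6, 7, 8, 9, 12, 14, 16, 18, 21, 24, 28, 36, 42, 48, 56, 63, 72, 84, 112, 126, 144, 168, 252, 336, 504, 1008.
Test each divisor d:
76^1 ≡ 76
76^2 ≡ 411
76^3 ≡ 119
76^4 ≡ 460
76^6 ≡ 212
76^7 ≡ 17
76^8 ≡ 219
76^9 ≡ 549
76^12 ≡ 951
76^14 ≡ 289
76^16 ≡ 749
76^18 ≡ 961
76^21 ≡ 621
76^24 ≡ 935
76^28 ≡ 900
76^36 ≡ 741
76^42 ≡ 434
76^48 ≡ 803
76^56 ≡ 958
76^63 ≡ 191
76^72 ≡ 778
76^84 ≡ 581
76^112 ≡ 349
76^126 ≡ 1072
76^144 ≡ 112
76^168 ≡ 639
76^252 ≡ 1
The smallest such exponent is 252, so the order of 76 is 252.

252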